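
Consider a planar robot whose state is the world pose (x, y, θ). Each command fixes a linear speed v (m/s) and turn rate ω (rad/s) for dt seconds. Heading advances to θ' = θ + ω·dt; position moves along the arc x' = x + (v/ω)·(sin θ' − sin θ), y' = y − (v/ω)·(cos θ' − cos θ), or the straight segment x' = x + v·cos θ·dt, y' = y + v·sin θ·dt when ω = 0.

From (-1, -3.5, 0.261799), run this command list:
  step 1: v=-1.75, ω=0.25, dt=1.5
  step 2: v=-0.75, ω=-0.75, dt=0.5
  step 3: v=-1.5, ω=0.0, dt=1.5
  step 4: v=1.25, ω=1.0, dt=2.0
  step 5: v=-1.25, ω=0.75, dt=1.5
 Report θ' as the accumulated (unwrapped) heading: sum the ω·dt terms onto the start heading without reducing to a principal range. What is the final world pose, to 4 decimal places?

step 1: θ'=0.6368 (R=-7.0000) → pose (-3.3506, -4.6335, 0.6368)
step 2: θ'=0.2618 (R=1.0000) → pose (-3.6864, -4.7954, 0.2618)
step 3: θ'=0.2618 (straight) → pose (-5.8598, -5.3777, 0.2618)
step 4: θ'=2.2618 (R=1.2500) → pose (-5.2200, -3.3737, 2.2618)
step 5: θ'=3.3868 (R=-1.6667) → pose (-3.5311, -3.9283, 3.3868)

(-3.5311, -3.9283, 3.3868)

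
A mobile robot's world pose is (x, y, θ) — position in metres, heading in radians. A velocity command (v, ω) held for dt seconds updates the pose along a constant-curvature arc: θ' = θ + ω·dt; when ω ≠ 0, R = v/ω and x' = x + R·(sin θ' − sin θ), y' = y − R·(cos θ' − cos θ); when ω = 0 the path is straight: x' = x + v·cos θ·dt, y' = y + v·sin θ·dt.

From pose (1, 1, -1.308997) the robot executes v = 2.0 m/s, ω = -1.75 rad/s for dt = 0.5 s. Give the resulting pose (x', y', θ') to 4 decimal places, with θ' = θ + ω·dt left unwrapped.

θ' = -1.3090 + -1.75·0.5 = -2.1840
R = v/ω = 2.0/-1.75 = -1.1429
x' = 1 + -1.1429·(sin -2.1840 − sin -1.3090) = 0.8307
y' = 1 − -1.1429·(cos -2.1840 − cos -1.3090) = 0.0465

(0.8307, 0.0465, -2.1840)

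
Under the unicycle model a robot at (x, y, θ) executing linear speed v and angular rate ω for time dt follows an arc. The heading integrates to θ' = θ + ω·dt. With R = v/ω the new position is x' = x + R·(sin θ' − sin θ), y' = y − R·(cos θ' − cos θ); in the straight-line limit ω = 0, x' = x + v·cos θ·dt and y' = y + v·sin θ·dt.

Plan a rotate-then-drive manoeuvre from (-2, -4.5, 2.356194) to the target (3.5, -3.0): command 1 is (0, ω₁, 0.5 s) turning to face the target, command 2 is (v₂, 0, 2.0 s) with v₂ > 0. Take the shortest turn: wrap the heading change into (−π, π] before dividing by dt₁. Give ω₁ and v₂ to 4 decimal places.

ω₁ = -4.1799, v₂ = 2.8504

heading to target = atan2(-3−-4.5, 3.5−-2) = 0.2663
Δθ = wrap(0.2663 − 2.3562) = -2.0899; ω₁ = Δθ/dt₁ = -4.1799
distance = √((3.5−-2)² + (-3−-4.5)²) = 5.7009; v₂ = distance/dt₂ = 2.8504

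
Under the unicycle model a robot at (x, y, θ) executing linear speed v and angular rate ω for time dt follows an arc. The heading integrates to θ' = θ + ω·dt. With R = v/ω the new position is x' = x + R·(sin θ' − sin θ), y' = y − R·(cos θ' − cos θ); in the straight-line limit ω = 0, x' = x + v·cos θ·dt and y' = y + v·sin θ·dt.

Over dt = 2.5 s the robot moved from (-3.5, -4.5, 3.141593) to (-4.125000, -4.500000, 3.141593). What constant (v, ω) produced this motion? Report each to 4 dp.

v = 0.2500, ω = 0.0000

Δθ = 3.141593 − 3.141593 = 0.000000
ω = Δθ/dt = 0.000000/2.5 = 0.0000
ω = 0 → v = (Δx·cos θ + Δy·sin θ)/dt = 0.2500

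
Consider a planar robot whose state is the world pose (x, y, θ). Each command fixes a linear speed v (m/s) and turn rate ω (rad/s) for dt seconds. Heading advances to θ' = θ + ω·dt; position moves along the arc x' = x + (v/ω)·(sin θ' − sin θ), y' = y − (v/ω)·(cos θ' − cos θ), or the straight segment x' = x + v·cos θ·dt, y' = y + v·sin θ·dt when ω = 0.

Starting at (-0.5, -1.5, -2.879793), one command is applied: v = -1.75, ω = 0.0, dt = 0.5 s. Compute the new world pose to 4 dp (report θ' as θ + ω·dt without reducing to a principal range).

(0.3452, -1.2735, -2.8798)

θ' = -2.8798 + 0.0·0.5 = -2.8798
ω = 0 → straight: x' = -0.5 + -1.75·cos(-2.8798)·0.5 = 0.3452
y' = -1.5 + -1.75·sin(-2.8798)·0.5 = -1.2735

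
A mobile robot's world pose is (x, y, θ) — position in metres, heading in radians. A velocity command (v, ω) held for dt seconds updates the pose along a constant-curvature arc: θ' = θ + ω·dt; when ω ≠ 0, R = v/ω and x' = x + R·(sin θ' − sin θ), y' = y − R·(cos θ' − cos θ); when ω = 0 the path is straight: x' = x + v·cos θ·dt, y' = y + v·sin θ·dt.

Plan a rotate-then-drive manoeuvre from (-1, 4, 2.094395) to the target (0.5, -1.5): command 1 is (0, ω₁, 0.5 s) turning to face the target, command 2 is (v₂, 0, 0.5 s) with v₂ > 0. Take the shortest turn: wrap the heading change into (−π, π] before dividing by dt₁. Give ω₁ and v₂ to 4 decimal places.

ω₁ = 5.7685, v₂ = 11.4018

heading to target = atan2(-1.5−4, 0.5−-1) = -1.3045
Δθ = wrap(-1.3045 − 2.0944) = 2.8842; ω₁ = Δθ/dt₁ = 5.7685
distance = √((0.5−-1)² + (-1.5−4)²) = 5.7009; v₂ = distance/dt₂ = 11.4018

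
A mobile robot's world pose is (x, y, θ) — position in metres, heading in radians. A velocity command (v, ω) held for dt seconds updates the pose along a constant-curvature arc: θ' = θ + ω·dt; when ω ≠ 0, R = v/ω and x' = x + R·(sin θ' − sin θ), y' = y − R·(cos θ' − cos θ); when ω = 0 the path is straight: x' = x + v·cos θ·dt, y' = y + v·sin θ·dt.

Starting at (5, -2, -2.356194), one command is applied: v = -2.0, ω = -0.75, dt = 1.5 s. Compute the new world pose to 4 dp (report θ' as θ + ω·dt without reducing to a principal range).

θ' = -2.3562 + -0.75·1.5 = -3.4812
R = v/ω = -2.0/-0.75 = 2.6667
x' = 5 + 2.6667·(sin -3.4812 − sin -2.3562) = 7.7739
y' = -2 − 2.6667·(cos -3.4812 − cos -2.3562) = -1.3713

(7.7739, -1.3713, -3.4812)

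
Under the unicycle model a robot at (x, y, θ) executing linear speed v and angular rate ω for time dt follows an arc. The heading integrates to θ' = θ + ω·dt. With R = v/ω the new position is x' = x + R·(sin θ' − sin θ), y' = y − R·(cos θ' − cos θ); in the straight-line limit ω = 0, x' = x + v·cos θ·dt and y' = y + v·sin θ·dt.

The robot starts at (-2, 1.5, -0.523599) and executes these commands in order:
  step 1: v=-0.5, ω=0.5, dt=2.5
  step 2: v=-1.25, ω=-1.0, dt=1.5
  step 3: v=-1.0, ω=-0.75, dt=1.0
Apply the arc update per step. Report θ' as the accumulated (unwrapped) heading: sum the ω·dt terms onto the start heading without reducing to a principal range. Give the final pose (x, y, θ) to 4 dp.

step 1: θ'=0.7264 (R=-1.0000) → pose (-3.1642, 1.3815, 0.7264)
step 2: θ'=-0.7736 (R=1.2500) → pose (-4.8678, 1.4218, -0.7736)
step 3: θ'=-1.5236 (R=1.3333) → pose (-5.2680, 2.3127, -1.5236)

(-5.2680, 2.3127, -1.5236)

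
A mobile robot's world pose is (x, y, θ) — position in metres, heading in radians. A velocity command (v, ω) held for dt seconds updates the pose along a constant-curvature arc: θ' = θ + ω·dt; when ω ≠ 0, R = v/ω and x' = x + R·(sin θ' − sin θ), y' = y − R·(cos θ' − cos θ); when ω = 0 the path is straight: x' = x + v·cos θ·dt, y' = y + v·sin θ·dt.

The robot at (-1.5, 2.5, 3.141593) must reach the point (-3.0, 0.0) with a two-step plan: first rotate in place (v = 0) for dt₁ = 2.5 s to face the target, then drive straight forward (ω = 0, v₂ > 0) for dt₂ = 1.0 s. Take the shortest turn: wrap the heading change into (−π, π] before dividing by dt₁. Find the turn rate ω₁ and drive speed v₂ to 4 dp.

heading to target = atan2(0−2.5, -3−-1.5) = -2.1112
Δθ = wrap(-2.1112 − 3.1416) = 1.0304; ω₁ = Δθ/dt₁ = 0.4122
distance = √((-3−-1.5)² + (0−2.5)²) = 2.9155; v₂ = distance/dt₂ = 2.9155

ω₁ = 0.4122, v₂ = 2.9155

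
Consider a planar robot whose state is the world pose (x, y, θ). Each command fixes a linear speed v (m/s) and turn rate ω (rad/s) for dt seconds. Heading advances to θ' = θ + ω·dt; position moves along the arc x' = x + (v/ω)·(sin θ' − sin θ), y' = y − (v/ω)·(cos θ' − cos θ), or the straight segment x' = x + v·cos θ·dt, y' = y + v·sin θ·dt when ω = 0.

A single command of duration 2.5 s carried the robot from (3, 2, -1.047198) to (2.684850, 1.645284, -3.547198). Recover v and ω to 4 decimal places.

v = 0.2500, ω = -1.0000

Δθ = -3.547198 − -1.047198 = -2.500000
ω = Δθ/dt = -2.500000/2.5 = -1.0000
R = −Δy/(cos θ' − cos θ) = -0.2500
v = R·ω = -0.2500·-1.0000 = 0.2500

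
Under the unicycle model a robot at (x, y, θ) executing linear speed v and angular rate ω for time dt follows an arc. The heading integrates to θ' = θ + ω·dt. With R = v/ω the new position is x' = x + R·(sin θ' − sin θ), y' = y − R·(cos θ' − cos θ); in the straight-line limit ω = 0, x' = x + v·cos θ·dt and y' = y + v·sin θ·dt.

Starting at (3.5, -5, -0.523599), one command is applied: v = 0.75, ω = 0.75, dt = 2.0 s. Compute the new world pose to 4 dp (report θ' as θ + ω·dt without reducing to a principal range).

(4.8285, -4.6940, 0.9764)

θ' = -0.5236 + 0.75·2.0 = 0.9764
R = v/ω = 0.75/0.75 = 1.0000
x' = 3.5 + 1.0000·(sin 0.9764 − sin -0.5236) = 4.8285
y' = -5 − 1.0000·(cos 0.9764 − cos -0.5236) = -4.6940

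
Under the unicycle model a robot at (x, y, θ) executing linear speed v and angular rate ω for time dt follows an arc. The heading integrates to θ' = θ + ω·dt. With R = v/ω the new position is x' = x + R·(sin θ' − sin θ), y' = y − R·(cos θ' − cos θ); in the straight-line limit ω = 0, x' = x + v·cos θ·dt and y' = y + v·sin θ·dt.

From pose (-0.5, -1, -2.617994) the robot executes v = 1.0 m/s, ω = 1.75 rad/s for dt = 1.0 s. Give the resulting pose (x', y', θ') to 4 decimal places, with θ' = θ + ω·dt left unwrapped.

θ' = -2.6180 + 1.75·1.0 = -0.8680
R = v/ω = 1.0/1.75 = 0.5714
x' = -0.5 + 0.5714·(sin -0.8680 − sin -2.6180) = -0.6503
y' = -1 − 0.5714·(cos -0.8680 − cos -2.6180) = -1.8642

(-0.6503, -1.8642, -0.8680)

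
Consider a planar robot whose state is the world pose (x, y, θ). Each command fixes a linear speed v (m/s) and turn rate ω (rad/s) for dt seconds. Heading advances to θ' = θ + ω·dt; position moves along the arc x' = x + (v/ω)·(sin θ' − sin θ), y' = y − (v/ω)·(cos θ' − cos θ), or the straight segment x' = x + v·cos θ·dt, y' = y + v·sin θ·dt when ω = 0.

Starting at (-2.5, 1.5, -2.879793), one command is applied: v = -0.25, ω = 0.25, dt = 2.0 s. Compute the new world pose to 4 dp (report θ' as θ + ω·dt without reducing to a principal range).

θ' = -2.8798 + 0.25·2.0 = -2.3798
R = v/ω = -0.25/0.25 = -1.0000
x' = -2.5 + -1.0000·(sin -2.3798 − sin -2.8798) = -2.0686
y' = 1.5 − -1.0000·(cos -2.3798 − cos -2.8798) = 1.7423

(-2.0686, 1.7423, -2.3798)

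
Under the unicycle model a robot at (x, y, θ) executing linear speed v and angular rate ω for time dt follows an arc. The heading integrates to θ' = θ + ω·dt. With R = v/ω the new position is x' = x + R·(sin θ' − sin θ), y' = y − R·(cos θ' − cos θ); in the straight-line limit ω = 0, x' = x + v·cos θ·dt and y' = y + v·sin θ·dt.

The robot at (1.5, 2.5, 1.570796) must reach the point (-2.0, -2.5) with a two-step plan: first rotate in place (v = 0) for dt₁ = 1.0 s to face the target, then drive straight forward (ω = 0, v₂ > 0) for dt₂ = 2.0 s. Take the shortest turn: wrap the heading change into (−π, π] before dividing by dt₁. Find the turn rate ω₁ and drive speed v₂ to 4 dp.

ω₁ = 2.5309, v₂ = 3.0516

heading to target = atan2(-2.5−2.5, -2−1.5) = -2.1815
Δθ = wrap(-2.1815 − 1.5708) = 2.5309; ω₁ = Δθ/dt₁ = 2.5309
distance = √((-2−1.5)² + (-2.5−2.5)²) = 6.1033; v₂ = distance/dt₂ = 3.0516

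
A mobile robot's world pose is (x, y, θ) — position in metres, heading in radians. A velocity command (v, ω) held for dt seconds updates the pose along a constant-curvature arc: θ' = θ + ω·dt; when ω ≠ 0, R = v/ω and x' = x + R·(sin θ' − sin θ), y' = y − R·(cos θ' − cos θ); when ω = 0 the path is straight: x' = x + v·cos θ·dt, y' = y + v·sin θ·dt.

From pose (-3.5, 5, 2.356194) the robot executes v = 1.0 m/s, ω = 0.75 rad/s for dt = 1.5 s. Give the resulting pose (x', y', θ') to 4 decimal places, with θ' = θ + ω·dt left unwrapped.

(-4.8870, 5.3144, 3.4812)

θ' = 2.3562 + 0.75·1.5 = 3.4812
R = v/ω = 1.0/0.75 = 1.3333
x' = -3.5 + 1.3333·(sin 3.4812 − sin 2.3562) = -4.8870
y' = 5 − 1.3333·(cos 3.4812 − cos 2.3562) = 5.3144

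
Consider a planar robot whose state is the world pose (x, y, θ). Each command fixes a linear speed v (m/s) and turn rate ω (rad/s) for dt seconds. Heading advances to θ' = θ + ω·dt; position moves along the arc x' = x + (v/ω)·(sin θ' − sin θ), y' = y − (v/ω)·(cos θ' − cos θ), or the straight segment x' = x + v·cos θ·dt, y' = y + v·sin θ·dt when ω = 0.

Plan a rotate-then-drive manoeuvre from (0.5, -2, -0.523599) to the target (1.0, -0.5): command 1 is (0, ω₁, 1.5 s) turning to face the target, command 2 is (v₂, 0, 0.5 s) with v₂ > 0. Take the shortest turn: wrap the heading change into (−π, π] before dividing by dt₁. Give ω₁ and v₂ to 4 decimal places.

heading to target = atan2(-0.5−-2, 1−0.5) = 1.2490
Δθ = wrap(1.2490 − -0.5236) = 1.7726; ω₁ = Δθ/dt₁ = 1.1818
distance = √((1−0.5)² + (-0.5−-2)²) = 1.5811; v₂ = distance/dt₂ = 3.1623

ω₁ = 1.1818, v₂ = 3.1623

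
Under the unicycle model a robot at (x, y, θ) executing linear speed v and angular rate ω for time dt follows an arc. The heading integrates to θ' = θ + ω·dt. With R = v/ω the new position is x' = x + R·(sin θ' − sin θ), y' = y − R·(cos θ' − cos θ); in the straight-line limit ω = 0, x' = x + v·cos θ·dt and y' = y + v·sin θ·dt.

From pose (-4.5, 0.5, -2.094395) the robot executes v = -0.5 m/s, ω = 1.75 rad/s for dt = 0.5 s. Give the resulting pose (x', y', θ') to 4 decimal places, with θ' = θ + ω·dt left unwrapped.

θ' = -2.0944 + 1.75·0.5 = -1.2194
R = v/ω = -0.5/1.75 = -0.2857
x' = -4.5 + -0.2857·(sin -1.2194 − sin -2.0944) = -4.4792
y' = 0.5 − -0.2857·(cos -1.2194 − cos -2.0944) = 0.7412

(-4.4792, 0.7412, -1.2194)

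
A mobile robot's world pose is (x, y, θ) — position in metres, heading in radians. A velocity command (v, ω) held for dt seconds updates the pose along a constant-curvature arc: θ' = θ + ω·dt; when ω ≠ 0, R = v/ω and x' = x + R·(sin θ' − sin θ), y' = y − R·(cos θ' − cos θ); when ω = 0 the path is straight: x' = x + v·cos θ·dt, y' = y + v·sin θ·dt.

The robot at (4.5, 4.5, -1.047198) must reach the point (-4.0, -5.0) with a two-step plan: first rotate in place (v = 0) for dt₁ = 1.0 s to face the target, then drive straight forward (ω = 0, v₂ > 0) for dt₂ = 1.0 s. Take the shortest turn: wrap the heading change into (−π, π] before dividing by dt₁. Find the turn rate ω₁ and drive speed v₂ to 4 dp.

heading to target = atan2(-5−4.5, -4−4.5) = -2.3007
Δθ = wrap(-2.3007 − -1.0472) = -1.2535; ω₁ = Δθ/dt₁ = -1.2535
distance = √((-4−4.5)² + (-5−4.5)²) = 12.7475; v₂ = distance/dt₂ = 12.7475

ω₁ = -1.2535, v₂ = 12.7475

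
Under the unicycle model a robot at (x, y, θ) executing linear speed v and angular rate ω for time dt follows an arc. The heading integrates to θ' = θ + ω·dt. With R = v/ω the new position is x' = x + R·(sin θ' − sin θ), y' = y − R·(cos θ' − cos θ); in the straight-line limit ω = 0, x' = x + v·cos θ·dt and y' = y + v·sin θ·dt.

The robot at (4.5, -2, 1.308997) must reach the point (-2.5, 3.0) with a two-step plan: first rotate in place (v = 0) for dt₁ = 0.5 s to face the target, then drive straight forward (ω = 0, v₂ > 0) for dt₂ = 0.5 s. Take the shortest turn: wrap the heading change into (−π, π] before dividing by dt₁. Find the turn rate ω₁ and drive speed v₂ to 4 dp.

heading to target = atan2(3−-2, -2.5−4.5) = 2.5213
Δθ = wrap(2.5213 − 1.3090) = 1.2123; ω₁ = Δθ/dt₁ = 2.4247
distance = √((-2.5−4.5)² + (3−-2)²) = 8.6023; v₂ = distance/dt₂ = 17.2047

ω₁ = 2.4247, v₂ = 17.2047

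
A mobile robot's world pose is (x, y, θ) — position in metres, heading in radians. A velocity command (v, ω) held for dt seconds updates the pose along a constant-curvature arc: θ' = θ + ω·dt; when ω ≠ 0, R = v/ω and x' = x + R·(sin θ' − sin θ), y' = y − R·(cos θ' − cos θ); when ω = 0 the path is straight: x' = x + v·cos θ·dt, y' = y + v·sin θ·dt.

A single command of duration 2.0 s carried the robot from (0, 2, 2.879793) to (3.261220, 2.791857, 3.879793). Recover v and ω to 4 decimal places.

v = -1.7500, ω = 0.5000

Δθ = 3.879793 − 2.879793 = 1.000000
ω = Δθ/dt = 1.000000/2.0 = 0.5000
R = Δx/(sin θ' − sin θ) = -3.5000
v = R·ω = -3.5000·0.5000 = -1.7500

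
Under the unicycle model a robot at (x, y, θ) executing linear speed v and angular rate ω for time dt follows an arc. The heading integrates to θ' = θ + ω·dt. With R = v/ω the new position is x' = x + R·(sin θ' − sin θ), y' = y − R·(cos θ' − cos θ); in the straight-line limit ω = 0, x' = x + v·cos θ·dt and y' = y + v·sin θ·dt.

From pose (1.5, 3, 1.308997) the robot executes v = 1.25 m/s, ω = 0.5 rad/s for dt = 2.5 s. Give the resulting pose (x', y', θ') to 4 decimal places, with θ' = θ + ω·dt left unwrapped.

θ' = 1.3090 + 0.5·2.5 = 2.5590
R = v/ω = 1.25/0.5 = 2.5000
x' = 1.5 + 2.5000·(sin 2.5590 − sin 1.3090) = 0.4607
y' = 3 − 2.5000·(cos 2.5590 − cos 1.3090) = 5.7346

(0.4607, 5.7346, 2.5590)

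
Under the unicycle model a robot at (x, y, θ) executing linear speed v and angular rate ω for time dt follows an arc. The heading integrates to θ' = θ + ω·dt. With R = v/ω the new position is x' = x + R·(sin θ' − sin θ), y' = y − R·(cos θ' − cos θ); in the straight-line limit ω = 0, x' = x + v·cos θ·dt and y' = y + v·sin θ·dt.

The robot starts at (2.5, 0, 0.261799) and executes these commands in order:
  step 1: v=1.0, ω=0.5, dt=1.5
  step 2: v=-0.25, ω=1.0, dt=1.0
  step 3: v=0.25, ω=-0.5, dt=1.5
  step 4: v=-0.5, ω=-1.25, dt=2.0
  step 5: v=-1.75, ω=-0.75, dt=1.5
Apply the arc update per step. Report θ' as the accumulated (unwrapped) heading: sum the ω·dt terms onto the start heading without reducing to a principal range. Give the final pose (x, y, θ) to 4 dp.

(3.4477, 3.4117, -2.3632)

step 1: θ'=1.0118 (R=2.0000) → pose (3.6779, 0.8712, 1.0118)
step 2: θ'=2.0118 (R=-0.2500) → pose (3.6638, 0.6319, 2.0118)
step 3: θ'=1.2618 (R=-0.5000) → pose (3.6396, 0.9974, 1.2618)
step 4: θ'=-1.2382 (R=0.4000) → pose (2.8805, 0.9884, -1.2382)
step 5: θ'=-2.3632 (R=2.3333) → pose (3.4477, 3.4117, -2.3632)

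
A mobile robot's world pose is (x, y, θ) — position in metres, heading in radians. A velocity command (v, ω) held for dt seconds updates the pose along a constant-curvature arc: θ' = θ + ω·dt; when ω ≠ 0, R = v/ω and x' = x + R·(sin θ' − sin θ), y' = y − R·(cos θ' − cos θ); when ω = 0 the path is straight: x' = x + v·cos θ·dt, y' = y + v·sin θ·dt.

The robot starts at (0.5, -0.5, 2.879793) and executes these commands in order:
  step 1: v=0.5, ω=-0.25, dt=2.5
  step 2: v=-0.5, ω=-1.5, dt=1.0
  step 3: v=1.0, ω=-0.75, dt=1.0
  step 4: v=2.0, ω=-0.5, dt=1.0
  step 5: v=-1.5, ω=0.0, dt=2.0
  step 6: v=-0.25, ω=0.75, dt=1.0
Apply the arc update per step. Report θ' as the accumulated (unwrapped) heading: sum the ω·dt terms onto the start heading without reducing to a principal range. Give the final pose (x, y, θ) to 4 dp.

(-0.6173, 1.0512, 0.2548)

step 1: θ'=2.2548 (R=-2.0000) → pose (-0.5325, 0.1681, 2.2548)
step 2: θ'=0.7548 (R=0.3333) → pose (-0.5624, -0.2854, 0.7548)
step 3: θ'=0.0048 (R=-1.3333) → pose (0.3447, 0.0767, 0.0048)
step 4: θ'=-0.4952 (R=-4.0000) → pose (2.2647, -0.4037, -0.4952)
step 5: θ'=-0.4952 (straight) → pose (-0.3749, 1.0219, -0.4952)
step 6: θ'=0.2548 (R=-0.3333) → pose (-0.6173, 1.0512, 0.2548)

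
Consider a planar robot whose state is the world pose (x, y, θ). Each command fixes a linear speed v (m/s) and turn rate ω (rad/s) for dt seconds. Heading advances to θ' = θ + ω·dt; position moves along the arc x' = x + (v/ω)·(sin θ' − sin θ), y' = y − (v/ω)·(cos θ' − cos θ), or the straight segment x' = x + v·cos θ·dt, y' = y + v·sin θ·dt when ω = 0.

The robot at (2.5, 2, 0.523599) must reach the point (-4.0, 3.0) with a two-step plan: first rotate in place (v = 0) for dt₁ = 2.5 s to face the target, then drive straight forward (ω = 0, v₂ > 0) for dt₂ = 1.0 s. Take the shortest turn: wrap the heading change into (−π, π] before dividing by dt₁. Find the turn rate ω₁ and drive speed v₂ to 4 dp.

heading to target = atan2(3−2, -4−2.5) = 2.9889
Δθ = wrap(2.9889 − 0.5236) = 2.4653; ω₁ = Δθ/dt₁ = 0.9861
distance = √((-4−2.5)² + (3−2)²) = 6.5765; v₂ = distance/dt₂ = 6.5765

ω₁ = 0.9861, v₂ = 6.5765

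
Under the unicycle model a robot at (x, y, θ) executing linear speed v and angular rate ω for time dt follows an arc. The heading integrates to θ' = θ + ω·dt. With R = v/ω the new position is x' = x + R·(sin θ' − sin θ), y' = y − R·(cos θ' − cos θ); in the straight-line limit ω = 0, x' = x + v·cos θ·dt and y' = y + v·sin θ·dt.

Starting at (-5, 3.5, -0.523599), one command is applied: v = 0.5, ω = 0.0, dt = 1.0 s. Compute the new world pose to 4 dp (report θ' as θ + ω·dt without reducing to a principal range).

(-4.5670, 3.2500, -0.5236)

θ' = -0.5236 + 0.0·1.0 = -0.5236
ω = 0 → straight: x' = -5 + 0.5·cos(-0.5236)·1.0 = -4.5670
y' = 3.5 + 0.5·sin(-0.5236)·1.0 = 3.2500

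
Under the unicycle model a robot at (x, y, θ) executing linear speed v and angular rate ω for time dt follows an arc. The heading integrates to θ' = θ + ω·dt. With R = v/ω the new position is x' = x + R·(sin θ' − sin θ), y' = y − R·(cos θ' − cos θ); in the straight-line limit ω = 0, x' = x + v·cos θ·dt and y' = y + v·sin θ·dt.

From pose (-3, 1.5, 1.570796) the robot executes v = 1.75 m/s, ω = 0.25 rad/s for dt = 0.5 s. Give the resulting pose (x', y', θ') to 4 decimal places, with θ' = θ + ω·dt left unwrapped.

θ' = 1.5708 + 0.25·0.5 = 1.6958
R = v/ω = 1.75/0.25 = 7.0000
x' = -3 + 7.0000·(sin 1.6958 − sin 1.5708) = -3.0546
y' = 1.5 − 7.0000·(cos 1.6958 − cos 1.5708) = 2.3727

(-3.0546, 2.3727, 1.6958)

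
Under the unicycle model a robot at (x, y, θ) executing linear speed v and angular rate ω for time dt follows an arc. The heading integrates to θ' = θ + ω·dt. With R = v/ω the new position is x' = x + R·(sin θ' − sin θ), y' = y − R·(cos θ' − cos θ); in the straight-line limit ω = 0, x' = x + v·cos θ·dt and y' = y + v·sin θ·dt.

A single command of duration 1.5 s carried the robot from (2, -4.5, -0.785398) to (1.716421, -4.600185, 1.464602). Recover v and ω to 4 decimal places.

v = -0.2500, ω = 1.5000

Δθ = 1.464602 − -0.785398 = 2.250000
ω = Δθ/dt = 2.250000/1.5 = 1.5000
R = Δx/(sin θ' − sin θ) = -0.1667
v = R·ω = -0.1667·1.5000 = -0.2500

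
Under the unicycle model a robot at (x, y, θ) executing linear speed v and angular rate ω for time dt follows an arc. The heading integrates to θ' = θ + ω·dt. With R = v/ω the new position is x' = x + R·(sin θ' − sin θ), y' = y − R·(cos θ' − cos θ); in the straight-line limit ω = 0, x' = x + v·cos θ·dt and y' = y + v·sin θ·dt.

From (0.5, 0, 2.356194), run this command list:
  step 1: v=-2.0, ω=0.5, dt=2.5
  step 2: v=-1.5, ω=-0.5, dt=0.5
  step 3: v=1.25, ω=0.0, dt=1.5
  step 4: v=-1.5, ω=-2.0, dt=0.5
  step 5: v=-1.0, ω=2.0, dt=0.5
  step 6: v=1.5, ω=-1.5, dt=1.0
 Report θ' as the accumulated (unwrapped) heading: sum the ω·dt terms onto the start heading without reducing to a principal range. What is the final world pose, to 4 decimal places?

(3.9716, -0.5396, 1.8562)

step 1: θ'=3.6062 (R=-4.0000) → pose (5.1207, -0.7476, 3.6062)
step 2: θ'=3.3562 (R=3.0000) → pose (5.8260, -0.4984, 3.3562)
step 3: θ'=3.3562 (straight) → pose (3.9940, -0.8977, 3.3562)
step 4: θ'=2.3562 (R=0.7500) → pose (4.6841, -1.1002, 2.3562)
step 5: θ'=3.3562 (R=-0.5000) → pose (5.1441, -1.2351, 3.3562)
step 6: θ'=1.8562 (R=-1.0000) → pose (3.9716, -0.5396, 1.8562)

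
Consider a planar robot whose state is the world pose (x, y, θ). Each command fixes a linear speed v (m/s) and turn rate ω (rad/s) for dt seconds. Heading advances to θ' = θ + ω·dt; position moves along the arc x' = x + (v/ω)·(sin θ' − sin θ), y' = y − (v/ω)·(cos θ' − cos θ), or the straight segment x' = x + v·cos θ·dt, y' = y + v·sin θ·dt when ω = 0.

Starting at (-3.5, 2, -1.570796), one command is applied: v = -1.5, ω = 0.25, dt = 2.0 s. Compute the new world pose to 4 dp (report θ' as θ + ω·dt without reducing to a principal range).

θ' = -1.5708 + 0.25·2.0 = -1.0708
R = v/ω = -1.5/0.25 = -6.0000
x' = -3.5 + -6.0000·(sin -1.0708 − sin -1.5708) = -4.2345
y' = 2 − -6.0000·(cos -1.0708 − cos -1.5708) = 4.8766

(-4.2345, 4.8766, -1.0708)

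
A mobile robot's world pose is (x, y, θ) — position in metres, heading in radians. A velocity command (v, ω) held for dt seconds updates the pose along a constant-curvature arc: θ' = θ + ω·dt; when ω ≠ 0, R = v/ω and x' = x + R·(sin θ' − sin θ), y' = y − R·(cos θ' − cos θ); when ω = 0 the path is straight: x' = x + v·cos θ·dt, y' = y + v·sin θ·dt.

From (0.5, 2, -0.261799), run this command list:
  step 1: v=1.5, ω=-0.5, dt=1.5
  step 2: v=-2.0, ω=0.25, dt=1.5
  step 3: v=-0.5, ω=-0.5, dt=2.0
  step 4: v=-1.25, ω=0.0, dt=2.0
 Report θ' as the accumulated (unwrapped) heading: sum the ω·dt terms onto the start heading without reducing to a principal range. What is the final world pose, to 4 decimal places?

step 1: θ'=-1.0118 (R=-3.0000) → pose (2.2669, 0.6932, -1.0118)
step 2: θ'=-0.6368 (R=-8.0000) → pose (0.2416, 2.8826, -0.6368)
step 3: θ'=-1.6368 (R=1.0000) → pose (-0.1616, 3.7525, -1.6368)
step 4: θ'=-1.6368 (straight) → pose (0.0033, 6.2471, -1.6368)

(0.0033, 6.2471, -1.6368)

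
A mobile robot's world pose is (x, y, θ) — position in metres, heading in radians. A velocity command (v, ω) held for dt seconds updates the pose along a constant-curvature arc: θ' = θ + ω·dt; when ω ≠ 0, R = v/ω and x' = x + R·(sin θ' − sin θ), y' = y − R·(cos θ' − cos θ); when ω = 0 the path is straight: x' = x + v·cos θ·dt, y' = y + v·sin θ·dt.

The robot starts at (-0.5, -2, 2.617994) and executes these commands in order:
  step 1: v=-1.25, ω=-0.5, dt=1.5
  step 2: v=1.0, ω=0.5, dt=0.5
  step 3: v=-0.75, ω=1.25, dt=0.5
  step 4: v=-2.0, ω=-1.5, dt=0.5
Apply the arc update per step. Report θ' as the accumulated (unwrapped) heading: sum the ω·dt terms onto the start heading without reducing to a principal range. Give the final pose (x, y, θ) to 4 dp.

step 1: θ'=1.8680 (R=2.5000) → pose (0.6404, -3.4330, 1.8680)
step 2: θ'=2.1180 (R=2.0000) → pose (0.4361, -2.9781, 2.1180)
step 3: θ'=2.7430 (R=-0.6000) → pose (0.7156, -3.2188, 2.7430)
step 4: θ'=1.9930 (R=1.3333) → pose (1.4143, -3.9013, 1.9930)

(1.4143, -3.9013, 1.9930)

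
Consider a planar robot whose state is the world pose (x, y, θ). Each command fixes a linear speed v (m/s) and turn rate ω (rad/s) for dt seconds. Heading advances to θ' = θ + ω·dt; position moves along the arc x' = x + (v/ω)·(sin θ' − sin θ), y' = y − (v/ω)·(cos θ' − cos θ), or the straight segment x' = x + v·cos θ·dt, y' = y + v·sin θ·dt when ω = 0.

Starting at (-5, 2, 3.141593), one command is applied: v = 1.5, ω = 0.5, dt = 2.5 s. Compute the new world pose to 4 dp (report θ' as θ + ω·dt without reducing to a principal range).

(-7.8470, -0.0540, 4.3916)

θ' = 3.1416 + 0.5·2.5 = 4.3916
R = v/ω = 1.5/0.5 = 3.0000
x' = -5 + 3.0000·(sin 4.3916 − sin 3.1416) = -7.8470
y' = 2 − 3.0000·(cos 4.3916 − cos 3.1416) = -0.0540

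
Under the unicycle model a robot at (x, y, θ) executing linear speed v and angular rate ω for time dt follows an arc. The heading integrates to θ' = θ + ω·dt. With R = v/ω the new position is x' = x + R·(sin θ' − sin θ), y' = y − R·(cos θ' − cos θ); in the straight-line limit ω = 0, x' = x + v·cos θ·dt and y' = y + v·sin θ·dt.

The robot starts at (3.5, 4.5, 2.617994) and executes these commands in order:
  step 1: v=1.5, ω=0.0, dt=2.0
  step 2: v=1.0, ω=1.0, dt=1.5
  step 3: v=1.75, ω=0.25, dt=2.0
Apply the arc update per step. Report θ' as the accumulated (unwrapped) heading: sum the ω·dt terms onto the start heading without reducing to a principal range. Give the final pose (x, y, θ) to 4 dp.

(-1.5960, 2.4337, 4.6180)

step 1: θ'=2.6180 (straight) → pose (0.9019, 6.0000, 2.6180)
step 2: θ'=4.1180 (R=1.0000) → pose (-0.4266, 5.6940, 4.1180)
step 3: θ'=4.6180 (R=7.0000) → pose (-1.5960, 2.4337, 4.6180)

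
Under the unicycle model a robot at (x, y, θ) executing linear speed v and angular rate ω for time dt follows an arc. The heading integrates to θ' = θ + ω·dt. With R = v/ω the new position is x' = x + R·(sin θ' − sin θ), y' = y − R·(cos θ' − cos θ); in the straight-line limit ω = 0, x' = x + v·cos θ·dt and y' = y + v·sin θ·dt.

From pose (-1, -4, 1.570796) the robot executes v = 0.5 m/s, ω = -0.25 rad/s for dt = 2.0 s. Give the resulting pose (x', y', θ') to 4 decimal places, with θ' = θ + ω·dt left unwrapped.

θ' = 1.5708 + -0.25·2.0 = 1.0708
R = v/ω = 0.5/-0.25 = -2.0000
x' = -1 + -2.0000·(sin 1.0708 − sin 1.5708) = -0.7552
y' = -4 − -2.0000·(cos 1.0708 − cos 1.5708) = -3.0411

(-0.7552, -3.0411, 1.0708)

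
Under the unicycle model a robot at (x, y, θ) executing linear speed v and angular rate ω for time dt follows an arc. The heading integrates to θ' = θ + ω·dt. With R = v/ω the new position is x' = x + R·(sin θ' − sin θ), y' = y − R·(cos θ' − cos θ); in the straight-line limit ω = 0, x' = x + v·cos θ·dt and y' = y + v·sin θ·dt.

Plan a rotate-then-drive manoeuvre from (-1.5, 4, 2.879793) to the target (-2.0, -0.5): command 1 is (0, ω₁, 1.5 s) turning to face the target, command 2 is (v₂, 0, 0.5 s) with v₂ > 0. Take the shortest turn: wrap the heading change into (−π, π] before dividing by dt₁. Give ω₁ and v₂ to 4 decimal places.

ω₁ = 1.1480, v₂ = 9.0554

heading to target = atan2(-0.5−4, -2−-1.5) = -1.6815
Δθ = wrap(-1.6815 − 2.8798) = 1.7219; ω₁ = Δθ/dt₁ = 1.1480
distance = √((-2−-1.5)² + (-0.5−4)²) = 4.5277; v₂ = distance/dt₂ = 9.0554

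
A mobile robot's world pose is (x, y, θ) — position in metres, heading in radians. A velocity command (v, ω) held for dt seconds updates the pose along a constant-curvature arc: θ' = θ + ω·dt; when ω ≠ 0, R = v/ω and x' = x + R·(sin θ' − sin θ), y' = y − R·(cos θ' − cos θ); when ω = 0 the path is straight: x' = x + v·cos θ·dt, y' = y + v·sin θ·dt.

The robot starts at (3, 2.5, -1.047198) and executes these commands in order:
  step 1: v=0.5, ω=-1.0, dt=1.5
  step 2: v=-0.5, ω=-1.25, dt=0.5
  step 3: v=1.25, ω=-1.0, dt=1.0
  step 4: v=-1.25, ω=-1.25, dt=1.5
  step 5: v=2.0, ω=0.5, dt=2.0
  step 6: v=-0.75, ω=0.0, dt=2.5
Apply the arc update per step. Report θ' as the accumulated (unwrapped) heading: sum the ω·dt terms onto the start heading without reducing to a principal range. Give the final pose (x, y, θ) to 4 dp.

step 1: θ'=-2.5472 (R=-0.5000) → pose (2.8470, 1.8358, -2.5472)
step 2: θ'=-3.1722 (R=0.4000) → pose (3.0832, 1.9042, -3.1722)
step 3: θ'=-4.1722 (R=-1.2500) → pose (2.0495, 2.5107, -4.1722)
step 4: θ'=-6.0472 (R=1.0000) → pose (1.4257, 1.0241, -6.0472)
step 5: θ'=-5.0472 (R=4.0000) → pose (4.2683, 3.5989, -5.0472)
step 6: θ'=-5.0472 (straight) → pose (3.6522, 1.8280, -5.0472)

(3.6522, 1.8280, -5.0472)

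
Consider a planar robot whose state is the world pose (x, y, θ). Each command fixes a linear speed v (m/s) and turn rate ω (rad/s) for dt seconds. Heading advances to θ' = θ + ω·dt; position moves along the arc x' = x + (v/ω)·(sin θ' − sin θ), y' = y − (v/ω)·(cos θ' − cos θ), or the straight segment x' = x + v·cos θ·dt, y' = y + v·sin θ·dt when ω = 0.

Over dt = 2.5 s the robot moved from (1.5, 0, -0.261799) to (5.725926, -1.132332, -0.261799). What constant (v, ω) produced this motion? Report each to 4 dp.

Δθ = -0.261799 − -0.261799 = 0.000000
ω = Δθ/dt = 0.000000/2.5 = 0.0000
ω = 0 → v = (Δx·cos θ + Δy·sin θ)/dt = 1.7500

v = 1.7500, ω = 0.0000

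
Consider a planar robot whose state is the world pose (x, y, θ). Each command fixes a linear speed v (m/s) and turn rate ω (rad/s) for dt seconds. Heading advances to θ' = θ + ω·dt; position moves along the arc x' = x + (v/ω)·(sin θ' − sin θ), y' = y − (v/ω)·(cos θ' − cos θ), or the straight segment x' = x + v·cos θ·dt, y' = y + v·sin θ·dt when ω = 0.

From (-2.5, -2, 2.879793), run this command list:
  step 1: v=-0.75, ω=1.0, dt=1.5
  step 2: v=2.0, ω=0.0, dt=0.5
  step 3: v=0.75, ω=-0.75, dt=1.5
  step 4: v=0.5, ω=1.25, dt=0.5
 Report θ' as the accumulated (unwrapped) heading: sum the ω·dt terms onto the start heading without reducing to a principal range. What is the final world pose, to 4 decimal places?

(-2.9797, -3.2343, 3.8798)

step 1: θ'=4.3798 (R=-0.7500) → pose (-1.5970, -1.5204, 4.3798)
step 2: θ'=4.3798 (straight) → pose (-1.9235, -2.4656, 4.3798)
step 3: θ'=3.2548 (R=-1.0000) → pose (-2.7557, -3.1327, 3.2548)
step 4: θ'=3.8798 (R=0.4000) → pose (-2.9797, -3.2343, 3.8798)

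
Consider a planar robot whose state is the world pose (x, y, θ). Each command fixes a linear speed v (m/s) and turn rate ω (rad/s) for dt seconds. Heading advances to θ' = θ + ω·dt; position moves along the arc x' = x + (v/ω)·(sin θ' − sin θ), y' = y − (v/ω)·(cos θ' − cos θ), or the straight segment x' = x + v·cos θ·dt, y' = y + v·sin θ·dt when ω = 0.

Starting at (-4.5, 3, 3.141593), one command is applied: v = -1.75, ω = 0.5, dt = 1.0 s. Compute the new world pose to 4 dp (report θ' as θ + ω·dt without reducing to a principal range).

(-2.8220, 3.4285, 3.6416)

θ' = 3.1416 + 0.5·1.0 = 3.6416
R = v/ω = -1.75/0.5 = -3.5000
x' = -4.5 + -3.5000·(sin 3.6416 − sin 3.1416) = -2.8220
y' = 3 − -3.5000·(cos 3.6416 − cos 3.1416) = 3.4285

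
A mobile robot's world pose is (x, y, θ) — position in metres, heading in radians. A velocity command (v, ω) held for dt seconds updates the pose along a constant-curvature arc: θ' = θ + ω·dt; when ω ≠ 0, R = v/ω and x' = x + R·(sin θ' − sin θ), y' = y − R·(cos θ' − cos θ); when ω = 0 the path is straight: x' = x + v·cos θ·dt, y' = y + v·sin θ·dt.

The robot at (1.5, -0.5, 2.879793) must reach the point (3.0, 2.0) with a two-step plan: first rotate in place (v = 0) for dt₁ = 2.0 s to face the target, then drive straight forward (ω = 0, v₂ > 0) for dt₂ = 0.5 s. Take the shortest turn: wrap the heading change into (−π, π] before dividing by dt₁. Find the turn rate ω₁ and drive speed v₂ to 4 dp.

ω₁ = -0.9247, v₂ = 5.8310

heading to target = atan2(2−-0.5, 3−1.5) = 1.0304
Δθ = wrap(1.0304 − 2.8798) = -1.8494; ω₁ = Δθ/dt₁ = -0.9247
distance = √((3−1.5)² + (2−-0.5)²) = 2.9155; v₂ = distance/dt₂ = 5.8310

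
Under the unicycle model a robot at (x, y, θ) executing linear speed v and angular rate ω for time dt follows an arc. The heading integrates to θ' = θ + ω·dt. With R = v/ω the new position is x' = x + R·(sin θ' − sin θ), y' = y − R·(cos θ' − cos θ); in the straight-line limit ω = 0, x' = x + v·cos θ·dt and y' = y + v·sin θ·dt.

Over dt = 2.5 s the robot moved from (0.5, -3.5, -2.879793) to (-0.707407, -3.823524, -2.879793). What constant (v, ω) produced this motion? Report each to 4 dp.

v = 0.5000, ω = 0.0000

Δθ = -2.879793 − -2.879793 = 0.000000
ω = Δθ/dt = 0.000000/2.5 = 0.0000
ω = 0 → v = (Δx·cos θ + Δy·sin θ)/dt = 0.5000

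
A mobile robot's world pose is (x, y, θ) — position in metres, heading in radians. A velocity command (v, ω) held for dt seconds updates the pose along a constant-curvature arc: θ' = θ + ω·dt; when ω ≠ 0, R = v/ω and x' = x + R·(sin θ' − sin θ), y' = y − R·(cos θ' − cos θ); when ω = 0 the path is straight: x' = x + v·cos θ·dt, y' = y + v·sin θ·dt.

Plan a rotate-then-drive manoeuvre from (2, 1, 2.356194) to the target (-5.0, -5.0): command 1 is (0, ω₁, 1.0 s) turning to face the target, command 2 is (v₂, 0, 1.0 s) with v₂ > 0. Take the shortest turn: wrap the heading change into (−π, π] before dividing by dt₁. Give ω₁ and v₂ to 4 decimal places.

heading to target = atan2(-5−1, -5−2) = -2.4330
Δθ = wrap(-2.4330 − 2.3562) = 1.4940; ω₁ = Δθ/dt₁ = 1.4940
distance = √((-5−2)² + (-5−1)²) = 9.2195; v₂ = distance/dt₂ = 9.2195

ω₁ = 1.4940, v₂ = 9.2195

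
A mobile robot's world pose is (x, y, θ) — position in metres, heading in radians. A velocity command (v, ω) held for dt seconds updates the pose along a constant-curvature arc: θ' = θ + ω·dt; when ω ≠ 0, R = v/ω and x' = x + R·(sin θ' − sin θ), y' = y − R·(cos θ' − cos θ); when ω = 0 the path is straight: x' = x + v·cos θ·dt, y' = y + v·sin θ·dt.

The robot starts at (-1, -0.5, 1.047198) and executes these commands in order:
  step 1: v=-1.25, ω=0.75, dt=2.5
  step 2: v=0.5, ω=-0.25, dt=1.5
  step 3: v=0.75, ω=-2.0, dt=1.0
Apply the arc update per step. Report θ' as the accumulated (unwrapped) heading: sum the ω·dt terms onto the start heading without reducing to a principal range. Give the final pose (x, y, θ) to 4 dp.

(-0.5892, -2.0340, 0.5472)

step 1: θ'=2.9222 (R=-1.6667) → pose (0.0806, -2.9600, 2.9222)
step 2: θ'=2.5472 (R=-2.0000) → pose (-0.6041, -2.6650, 2.5472)
step 3: θ'=0.5472 (R=-0.3750) → pose (-0.5892, -2.0340, 0.5472)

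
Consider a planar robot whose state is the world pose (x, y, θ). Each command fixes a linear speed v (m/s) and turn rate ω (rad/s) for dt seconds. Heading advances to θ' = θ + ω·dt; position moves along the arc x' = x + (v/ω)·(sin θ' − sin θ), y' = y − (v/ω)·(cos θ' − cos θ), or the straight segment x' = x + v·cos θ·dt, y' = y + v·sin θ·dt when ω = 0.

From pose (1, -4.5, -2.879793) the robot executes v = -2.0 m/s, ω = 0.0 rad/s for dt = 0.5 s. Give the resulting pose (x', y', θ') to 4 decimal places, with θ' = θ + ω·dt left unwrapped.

(1.9659, -4.2412, -2.8798)

θ' = -2.8798 + 0.0·0.5 = -2.8798
ω = 0 → straight: x' = 1 + -2.0·cos(-2.8798)·0.5 = 1.9659
y' = -4.5 + -2.0·sin(-2.8798)·0.5 = -4.2412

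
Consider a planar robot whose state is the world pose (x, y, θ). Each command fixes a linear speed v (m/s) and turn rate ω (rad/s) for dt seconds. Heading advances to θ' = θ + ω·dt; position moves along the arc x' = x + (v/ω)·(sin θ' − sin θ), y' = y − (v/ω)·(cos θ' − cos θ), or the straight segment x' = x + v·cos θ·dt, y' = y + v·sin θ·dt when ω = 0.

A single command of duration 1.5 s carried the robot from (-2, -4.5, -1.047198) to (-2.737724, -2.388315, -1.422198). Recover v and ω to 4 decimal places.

Δθ = -1.422198 − -1.047198 = -0.375000
ω = Δθ/dt = -0.375000/1.5 = -0.2500
R = −Δy/(cos θ' − cos θ) = 6.0000
v = R·ω = 6.0000·-0.2500 = -1.5000

v = -1.5000, ω = -0.2500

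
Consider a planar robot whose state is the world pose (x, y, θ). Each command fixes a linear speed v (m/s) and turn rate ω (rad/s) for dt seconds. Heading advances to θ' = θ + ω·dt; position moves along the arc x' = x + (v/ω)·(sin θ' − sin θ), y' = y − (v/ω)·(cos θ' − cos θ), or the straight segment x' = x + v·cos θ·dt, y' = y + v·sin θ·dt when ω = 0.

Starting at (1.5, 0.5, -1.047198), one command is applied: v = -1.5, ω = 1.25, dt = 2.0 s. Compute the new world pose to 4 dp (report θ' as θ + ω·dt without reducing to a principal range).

θ' = -1.0472 + 1.25·2.0 = 1.4528
R = v/ω = -1.5/1.25 = -1.2000
x' = 1.5 + -1.2000·(sin 1.4528 − sin -1.0472) = -0.7309
y' = 0.5 − -1.2000·(cos 1.4528 − cos -1.0472) = 0.0413

(-0.7309, 0.0413, 1.4528)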